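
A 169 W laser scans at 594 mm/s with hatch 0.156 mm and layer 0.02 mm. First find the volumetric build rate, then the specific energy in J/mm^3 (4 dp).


Build rate = 594 * 0.156 * 0.02 = 1.85328 mm^3/s
SE = 169 / 1.85328 = 91.1897 J/mm^3


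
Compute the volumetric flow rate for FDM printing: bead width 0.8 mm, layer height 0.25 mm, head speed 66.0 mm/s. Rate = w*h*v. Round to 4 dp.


Rate = 0.8 * 0.25 * 66.0 = 13.2 mm^3/s


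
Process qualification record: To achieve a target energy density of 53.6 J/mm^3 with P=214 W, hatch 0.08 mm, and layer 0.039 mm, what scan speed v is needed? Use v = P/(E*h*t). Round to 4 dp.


v = 214 / (53.6*0.08*0.039) = 1279.6594 mm/s


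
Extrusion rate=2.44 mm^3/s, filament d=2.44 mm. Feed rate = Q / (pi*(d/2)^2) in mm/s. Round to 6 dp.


A = pi*(2.44/2)^2 = 4.675947
v = 2.44 / 4.675947 = 0.521819 mm/s


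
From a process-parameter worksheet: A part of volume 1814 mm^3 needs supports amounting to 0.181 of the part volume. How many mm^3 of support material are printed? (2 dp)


V_support = 1814 * 0.181 = 328.33 mm^3


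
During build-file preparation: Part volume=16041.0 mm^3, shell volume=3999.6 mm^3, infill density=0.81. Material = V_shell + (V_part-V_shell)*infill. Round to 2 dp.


V_infill = (16041.0 - 3999.6) * 0.81 = 9753.53
V_total = 3999.6 + 9753.53 = 13753.13 mm^3


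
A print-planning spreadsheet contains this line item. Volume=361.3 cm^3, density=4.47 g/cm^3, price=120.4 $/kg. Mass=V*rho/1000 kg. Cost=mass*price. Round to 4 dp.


Mass = 361.3*4.47/1000 = 1.615011 kg
Cost = 1.615011 * 120.4 = 194.4473 $


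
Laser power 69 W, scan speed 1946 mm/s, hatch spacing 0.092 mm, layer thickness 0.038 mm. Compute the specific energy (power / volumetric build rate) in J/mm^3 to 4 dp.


Build rate = 1946 * 0.092 * 0.038 = 6.803216 mm^3/s
SE = 69 / 6.803216 = 10.1423 J/mm^3


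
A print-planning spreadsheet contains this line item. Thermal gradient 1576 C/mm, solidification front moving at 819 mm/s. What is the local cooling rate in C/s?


CR = 1576 * 819 = 1290744 C/s


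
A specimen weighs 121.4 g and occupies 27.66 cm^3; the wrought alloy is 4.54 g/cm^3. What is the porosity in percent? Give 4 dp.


rho_part = 121.4 / 27.66 = 4.3890094 g/cm^3
Porosity = (1 - 4.3890094/4.54)*100 = 3.3258 %


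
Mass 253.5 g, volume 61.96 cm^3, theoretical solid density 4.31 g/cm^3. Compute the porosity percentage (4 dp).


rho_part = 253.5 / 61.96 = 4.09134926 g/cm^3
Porosity = (1 - 4.09134926/4.31)*100 = 5.0731 %


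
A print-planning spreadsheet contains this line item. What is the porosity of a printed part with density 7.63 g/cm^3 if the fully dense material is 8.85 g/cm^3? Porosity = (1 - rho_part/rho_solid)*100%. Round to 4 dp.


Porosity = (1-7.63/8.85)*100 = 13.7853 %


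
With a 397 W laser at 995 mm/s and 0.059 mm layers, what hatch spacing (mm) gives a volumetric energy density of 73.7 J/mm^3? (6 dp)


h = 397 / (73.7*995*0.059) = 0.091759 mm


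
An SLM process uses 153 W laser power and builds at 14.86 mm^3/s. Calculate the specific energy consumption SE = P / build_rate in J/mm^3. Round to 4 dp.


SE = 153 / 14.86 = 10.2961 J/mm^3


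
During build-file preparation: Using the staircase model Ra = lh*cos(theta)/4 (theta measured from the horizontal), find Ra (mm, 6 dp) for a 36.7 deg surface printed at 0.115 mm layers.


Ra = 0.115 * cos(36.7) / 4 = 0.023051 mm


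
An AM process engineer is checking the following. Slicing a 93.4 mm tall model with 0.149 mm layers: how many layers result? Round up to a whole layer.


Layers = ceil(93.4/0.149) = 627


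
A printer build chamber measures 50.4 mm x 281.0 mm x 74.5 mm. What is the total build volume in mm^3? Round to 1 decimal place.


V = 50.4 * 281.0 * 74.5 = 1055098.8 mm^3


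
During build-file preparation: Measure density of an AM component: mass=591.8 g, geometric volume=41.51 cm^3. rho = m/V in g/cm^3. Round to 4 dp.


rho = 591.8 / 41.51 = 14.2568 g/cm^3


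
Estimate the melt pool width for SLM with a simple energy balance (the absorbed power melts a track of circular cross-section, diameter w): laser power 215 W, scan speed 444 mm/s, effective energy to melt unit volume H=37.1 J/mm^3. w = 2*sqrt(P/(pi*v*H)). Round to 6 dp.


w = 2*sqrt(215/(pi*444*37.1)) = 0.128913 mm


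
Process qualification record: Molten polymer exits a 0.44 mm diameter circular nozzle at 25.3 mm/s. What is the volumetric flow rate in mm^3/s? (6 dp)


A = pi*(0.44/2)^2 = 0.15205308 mm^2
Q = 0.15205308 * 25.3 = 3.846943 mm^3/s


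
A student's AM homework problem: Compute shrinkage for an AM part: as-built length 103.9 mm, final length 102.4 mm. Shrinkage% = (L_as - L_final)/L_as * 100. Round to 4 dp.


Shrinkage = ((103.9-102.4)/103.9)*100 = 1.4437 %


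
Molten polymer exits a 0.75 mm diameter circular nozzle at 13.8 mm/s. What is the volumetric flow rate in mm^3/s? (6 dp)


A = pi*(0.75/2)^2 = 0.44178647 mm^2
Q = 0.44178647 * 13.8 = 6.096653 mm^3/s


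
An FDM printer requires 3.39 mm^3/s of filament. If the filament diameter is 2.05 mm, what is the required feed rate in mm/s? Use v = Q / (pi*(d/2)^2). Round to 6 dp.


A = pi*(2.05/2)^2 = 3.300636
v = 3.39 / 3.300636 = 1.027075 mm/s


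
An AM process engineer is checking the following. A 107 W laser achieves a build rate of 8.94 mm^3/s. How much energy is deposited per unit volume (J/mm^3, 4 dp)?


SE = 107 / 8.94 = 11.9687 J/mm^3


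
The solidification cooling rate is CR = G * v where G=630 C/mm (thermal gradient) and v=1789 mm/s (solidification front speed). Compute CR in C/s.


CR = 630 * 1789 = 1127070 C/s


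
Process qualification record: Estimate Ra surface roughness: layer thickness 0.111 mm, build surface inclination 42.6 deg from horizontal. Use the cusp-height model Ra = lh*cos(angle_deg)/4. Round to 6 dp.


Ra = 0.111 * cos(42.6) / 4 = 0.020427 mm


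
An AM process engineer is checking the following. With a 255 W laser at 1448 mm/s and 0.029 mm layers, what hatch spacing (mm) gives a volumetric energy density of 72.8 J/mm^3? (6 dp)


h = 255 / (72.8*1448*0.029) = 0.083415 mm


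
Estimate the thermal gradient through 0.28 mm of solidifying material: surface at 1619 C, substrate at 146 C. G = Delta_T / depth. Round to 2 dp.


G = (1619-146)/0.28 = 5260.71 C/mm


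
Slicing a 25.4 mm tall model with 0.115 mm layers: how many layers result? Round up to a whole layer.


Layers = ceil(25.4/0.115) = 221


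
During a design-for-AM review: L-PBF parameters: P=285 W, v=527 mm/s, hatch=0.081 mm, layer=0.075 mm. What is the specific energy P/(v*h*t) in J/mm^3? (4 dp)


Build rate = 527 * 0.081 * 0.075 = 3.201525 mm^3/s
SE = 285 / 3.201525 = 89.0201 J/mm^3


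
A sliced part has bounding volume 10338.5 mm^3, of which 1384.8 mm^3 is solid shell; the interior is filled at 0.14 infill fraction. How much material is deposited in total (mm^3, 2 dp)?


V_infill = (10338.5 - 1384.8) * 0.14 = 1253.52
V_total = 1384.8 + 1253.52 = 2638.32 mm^3


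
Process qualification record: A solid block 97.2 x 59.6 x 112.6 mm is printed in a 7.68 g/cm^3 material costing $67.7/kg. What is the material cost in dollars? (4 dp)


V = 97.2 * 59.6 * 112.6 = 652305.312 mm^3 = 652.305312 cm^3
Mass = 652.305312 * 7.68 / 1000 = 5.0097048 kg
Cost = 5.0097048 * 67.7 = 339.157 $


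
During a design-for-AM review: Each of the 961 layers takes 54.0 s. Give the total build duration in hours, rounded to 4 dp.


t = 961 * 54.0 / 3600 = 14.415 hrs


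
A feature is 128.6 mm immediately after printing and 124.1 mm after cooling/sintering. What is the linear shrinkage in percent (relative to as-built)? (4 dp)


Shrinkage = ((128.6-124.1)/128.6)*100 = 3.4992 %


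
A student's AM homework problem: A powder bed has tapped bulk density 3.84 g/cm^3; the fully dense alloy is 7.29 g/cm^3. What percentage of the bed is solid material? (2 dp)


Packing = (3.84/7.29)*100 = 52.67 %


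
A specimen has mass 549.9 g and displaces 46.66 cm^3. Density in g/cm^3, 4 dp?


rho = 549.9 / 46.66 = 11.7853 g/cm^3


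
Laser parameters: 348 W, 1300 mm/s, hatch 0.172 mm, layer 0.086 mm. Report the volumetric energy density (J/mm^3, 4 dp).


E = 348 / (1300*0.172*0.086) = 18.0971 J/mm^3


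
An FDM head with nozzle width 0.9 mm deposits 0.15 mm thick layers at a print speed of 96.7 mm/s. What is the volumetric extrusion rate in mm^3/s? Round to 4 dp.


Rate = 0.9 * 0.15 * 96.7 = 13.0545 mm^3/s


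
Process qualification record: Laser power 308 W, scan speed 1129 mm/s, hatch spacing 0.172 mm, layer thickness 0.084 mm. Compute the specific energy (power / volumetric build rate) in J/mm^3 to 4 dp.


Build rate = 1129 * 0.172 * 0.084 = 16.311792 mm^3/s
SE = 308 / 16.311792 = 18.882 J/mm^3


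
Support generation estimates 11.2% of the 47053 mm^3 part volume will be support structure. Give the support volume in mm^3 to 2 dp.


V_support = 47053 * 0.112 = 5269.94 mm^3


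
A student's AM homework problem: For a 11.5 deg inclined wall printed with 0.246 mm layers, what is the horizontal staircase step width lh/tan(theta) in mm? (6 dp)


step = 0.246 / tan(11.5) = 1.209129 mm


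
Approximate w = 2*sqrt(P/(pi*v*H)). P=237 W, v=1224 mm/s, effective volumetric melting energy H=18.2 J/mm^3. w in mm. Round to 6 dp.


w = 2*sqrt(237/(pi*1224*18.2)) = 0.116387 mm


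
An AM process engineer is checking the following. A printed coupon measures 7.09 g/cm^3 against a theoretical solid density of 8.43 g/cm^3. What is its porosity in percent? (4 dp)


Porosity = (1-7.09/8.43)*100 = 15.8956 %


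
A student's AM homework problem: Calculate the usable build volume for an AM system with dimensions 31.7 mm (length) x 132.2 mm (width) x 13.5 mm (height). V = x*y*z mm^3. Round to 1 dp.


V = 31.7 * 132.2 * 13.5 = 56575.0 mm^3


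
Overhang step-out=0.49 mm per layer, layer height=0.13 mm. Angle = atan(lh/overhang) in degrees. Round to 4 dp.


angle = atan(0.13/0.49) = 14.8586 degrees


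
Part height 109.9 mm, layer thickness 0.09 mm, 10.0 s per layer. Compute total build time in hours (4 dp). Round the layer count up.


Layers = ceil(109.9/0.09) = 1222
t = 1222 * 10.0 / 3600 = 3.3944 hrs


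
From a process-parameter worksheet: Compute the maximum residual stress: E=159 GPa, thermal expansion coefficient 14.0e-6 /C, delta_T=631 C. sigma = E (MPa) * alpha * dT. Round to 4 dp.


sigma = 159*1000 * 14.0e-6 * 631 = 1404.606 MPa


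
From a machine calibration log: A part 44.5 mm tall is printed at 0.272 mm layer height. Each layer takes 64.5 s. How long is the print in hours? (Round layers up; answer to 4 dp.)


Layers = ceil(44.5/0.272) = 164
t = 164 * 64.5 / 3600 = 2.9383 hrs


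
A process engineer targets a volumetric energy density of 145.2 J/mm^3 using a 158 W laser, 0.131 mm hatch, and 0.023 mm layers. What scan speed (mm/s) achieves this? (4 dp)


v = 158 / (145.2*0.131*0.023) = 361.1531 mm/s


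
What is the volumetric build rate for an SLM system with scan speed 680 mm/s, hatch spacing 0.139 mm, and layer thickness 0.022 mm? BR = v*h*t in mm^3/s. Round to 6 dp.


Rate = 680 * 0.139 * 0.022 = 2.07944 mm^3/s


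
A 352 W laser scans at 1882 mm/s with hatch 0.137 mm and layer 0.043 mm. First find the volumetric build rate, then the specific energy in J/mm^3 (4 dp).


Build rate = 1882 * 0.137 * 0.043 = 11.086862 mm^3/s
SE = 352 / 11.086862 = 31.7493 J/mm^3


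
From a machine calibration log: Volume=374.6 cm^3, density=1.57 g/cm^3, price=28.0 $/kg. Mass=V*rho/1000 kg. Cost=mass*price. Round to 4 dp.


Mass = 374.6*1.57/1000 = 0.588122 kg
Cost = 0.588122 * 28.0 = 16.4674 $


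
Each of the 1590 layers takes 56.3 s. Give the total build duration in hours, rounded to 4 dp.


t = 1590 * 56.3 / 3600 = 24.8658 hrs


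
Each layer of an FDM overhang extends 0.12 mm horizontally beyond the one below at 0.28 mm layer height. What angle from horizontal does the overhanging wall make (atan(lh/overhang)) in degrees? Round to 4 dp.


angle = atan(0.28/0.12) = 66.8014 degrees


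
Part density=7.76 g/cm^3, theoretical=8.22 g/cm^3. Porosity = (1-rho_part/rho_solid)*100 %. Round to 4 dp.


Porosity = (1-7.76/8.22)*100 = 5.5961 %


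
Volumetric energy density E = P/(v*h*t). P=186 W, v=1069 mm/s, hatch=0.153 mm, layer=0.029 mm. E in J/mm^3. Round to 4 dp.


E = 186 / (1069*0.153*0.029) = 39.2144 J/mm^3


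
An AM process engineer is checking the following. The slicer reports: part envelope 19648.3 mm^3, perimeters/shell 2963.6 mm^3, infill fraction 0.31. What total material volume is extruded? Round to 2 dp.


V_infill = (19648.3 - 2963.6) * 0.31 = 5172.26
V_total = 2963.6 + 5172.26 = 8135.86 mm^3


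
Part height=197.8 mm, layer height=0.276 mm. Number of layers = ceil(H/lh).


Layers = ceil(197.8/0.276) = 717


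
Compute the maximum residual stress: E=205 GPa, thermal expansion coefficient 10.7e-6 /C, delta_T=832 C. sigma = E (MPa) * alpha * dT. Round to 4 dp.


sigma = 205*1000 * 10.7e-6 * 832 = 1824.992 MPa


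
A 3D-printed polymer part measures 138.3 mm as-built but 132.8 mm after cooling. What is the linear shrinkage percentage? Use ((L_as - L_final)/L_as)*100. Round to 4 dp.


Shrinkage = ((138.3-132.8)/138.3)*100 = 3.9769 %


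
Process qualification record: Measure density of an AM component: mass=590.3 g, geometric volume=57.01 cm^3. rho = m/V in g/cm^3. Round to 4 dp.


rho = 590.3 / 57.01 = 10.3543 g/cm^3


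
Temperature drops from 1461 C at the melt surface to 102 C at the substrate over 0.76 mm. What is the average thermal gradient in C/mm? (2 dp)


G = (1461-102)/0.76 = 1788.16 C/mm


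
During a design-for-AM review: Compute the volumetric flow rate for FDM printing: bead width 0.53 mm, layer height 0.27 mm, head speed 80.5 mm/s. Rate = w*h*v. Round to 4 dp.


Rate = 0.53 * 0.27 * 80.5 = 11.5196 mm^3/s


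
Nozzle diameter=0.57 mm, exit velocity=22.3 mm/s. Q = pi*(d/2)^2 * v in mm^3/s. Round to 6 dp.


A = pi*(0.57/2)^2 = 0.25517586 mm^2
Q = 0.25517586 * 22.3 = 5.690422 mm^3/s


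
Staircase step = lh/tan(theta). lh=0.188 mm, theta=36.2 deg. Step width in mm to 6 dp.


step = 0.188 / tan(36.2) = 0.256869 mm


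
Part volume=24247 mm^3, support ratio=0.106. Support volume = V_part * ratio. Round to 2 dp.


V_support = 24247 * 0.106 = 2570.18 mm^3


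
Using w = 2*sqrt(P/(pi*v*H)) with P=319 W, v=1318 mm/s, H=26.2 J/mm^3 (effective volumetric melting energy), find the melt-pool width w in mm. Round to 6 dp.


w = 2*sqrt(319/(pi*1318*26.2)) = 0.108453 mm


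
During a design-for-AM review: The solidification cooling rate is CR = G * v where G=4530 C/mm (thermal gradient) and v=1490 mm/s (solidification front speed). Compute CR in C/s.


CR = 4530 * 1490 = 6749700 C/s


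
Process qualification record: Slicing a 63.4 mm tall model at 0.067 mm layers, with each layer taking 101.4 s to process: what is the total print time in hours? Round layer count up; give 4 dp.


Layers = ceil(63.4/0.067) = 947
t = 947 * 101.4 / 3600 = 26.6738 hrs


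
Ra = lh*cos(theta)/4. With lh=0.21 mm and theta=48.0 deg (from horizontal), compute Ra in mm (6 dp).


Ra = 0.21 * cos(48.0) / 4 = 0.035129 mm


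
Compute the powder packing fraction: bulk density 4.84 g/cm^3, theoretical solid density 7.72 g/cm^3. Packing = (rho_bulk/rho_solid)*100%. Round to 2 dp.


Packing = (4.84/7.72)*100 = 62.69 %


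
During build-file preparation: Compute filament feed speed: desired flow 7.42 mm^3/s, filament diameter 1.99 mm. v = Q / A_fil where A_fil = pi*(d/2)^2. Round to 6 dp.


A = pi*(1.99/2)^2 = 3.110255
v = 7.42 / 3.110255 = 2.385656 mm/s


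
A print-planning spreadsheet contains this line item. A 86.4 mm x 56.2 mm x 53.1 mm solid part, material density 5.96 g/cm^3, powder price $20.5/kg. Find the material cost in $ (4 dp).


V = 86.4 * 56.2 * 53.1 = 257836.608 mm^3 = 257.836608 cm^3
Mass = 257.836608 * 5.96 / 1000 = 1.53670618 kg
Cost = 1.53670618 * 20.5 = 31.5025 $


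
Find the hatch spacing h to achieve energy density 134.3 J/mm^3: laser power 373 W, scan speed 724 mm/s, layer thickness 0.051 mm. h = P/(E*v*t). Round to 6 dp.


h = 373 / (134.3*724*0.051) = 0.075218 mm


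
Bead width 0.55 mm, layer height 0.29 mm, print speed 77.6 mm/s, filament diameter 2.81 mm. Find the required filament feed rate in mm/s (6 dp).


Q = 0.55 * 0.29 * 77.6 = 12.3772 mm^3/s
A_fil = pi*(2.81/2)^2 = 6.20158244 mm^2
v_feed = 12.3772 / 6.20158244 = 1.995813 mm/s


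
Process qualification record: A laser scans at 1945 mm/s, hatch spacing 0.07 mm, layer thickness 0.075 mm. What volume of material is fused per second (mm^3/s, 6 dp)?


Rate = 1945 * 0.07 * 0.075 = 10.21125 mm^3/s


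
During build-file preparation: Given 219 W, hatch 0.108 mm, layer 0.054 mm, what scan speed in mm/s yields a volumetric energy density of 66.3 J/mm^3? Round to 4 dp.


v = 219 / (66.3*0.108*0.054) = 566.3867 mm/s


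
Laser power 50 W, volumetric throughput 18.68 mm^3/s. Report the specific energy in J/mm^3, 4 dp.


SE = 50 / 18.68 = 2.6767 J/mm^3


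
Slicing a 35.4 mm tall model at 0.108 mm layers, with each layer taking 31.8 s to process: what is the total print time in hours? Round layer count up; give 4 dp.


Layers = ceil(35.4/0.108) = 328
t = 328 * 31.8 / 3600 = 2.8973 hrs


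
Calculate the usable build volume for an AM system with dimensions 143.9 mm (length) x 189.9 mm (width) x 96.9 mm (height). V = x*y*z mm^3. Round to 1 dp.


V = 143.9 * 189.9 * 96.9 = 2647948.5 mm^3


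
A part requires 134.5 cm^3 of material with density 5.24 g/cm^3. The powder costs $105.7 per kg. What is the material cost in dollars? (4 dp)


Mass = 134.5*5.24/1000 = 0.70478 kg
Cost = 0.70478 * 105.7 = 74.4952 $


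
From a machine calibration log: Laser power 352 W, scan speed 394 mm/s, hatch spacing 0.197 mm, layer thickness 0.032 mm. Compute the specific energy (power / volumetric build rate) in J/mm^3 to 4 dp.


Build rate = 394 * 0.197 * 0.032 = 2.483776 mm^3/s
SE = 352 / 2.483776 = 141.7197 J/mm^3


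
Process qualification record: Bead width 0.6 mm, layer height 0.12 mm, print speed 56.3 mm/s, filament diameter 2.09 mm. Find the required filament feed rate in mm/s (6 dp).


Q = 0.6 * 0.12 * 56.3 = 4.0536 mm^3/s
A_fil = pi*(2.09/2)^2 = 3.43069772 mm^2
v_feed = 4.0536 / 3.43069772 = 1.181567 mm/s


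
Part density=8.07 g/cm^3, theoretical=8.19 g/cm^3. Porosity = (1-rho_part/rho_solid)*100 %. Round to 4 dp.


Porosity = (1-8.07/8.19)*100 = 1.4652 %


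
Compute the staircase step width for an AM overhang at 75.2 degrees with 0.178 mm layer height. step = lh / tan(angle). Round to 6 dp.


step = 0.178 / tan(75.2) = 0.04703 mm


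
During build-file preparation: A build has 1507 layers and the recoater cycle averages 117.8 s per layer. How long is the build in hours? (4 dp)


t = 1507 * 117.8 / 3600 = 49.3124 hrs


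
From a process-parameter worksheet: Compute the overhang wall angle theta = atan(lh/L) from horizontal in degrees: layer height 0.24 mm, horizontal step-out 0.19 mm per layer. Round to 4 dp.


angle = atan(0.24/0.19) = 51.6325 degrees


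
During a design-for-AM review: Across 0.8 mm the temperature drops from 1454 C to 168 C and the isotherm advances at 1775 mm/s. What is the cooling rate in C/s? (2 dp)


G = (1454-168)/0.8 = 1607.5 C/mm
CR = 1607.5 * 1775 = 2853312.5 C/s


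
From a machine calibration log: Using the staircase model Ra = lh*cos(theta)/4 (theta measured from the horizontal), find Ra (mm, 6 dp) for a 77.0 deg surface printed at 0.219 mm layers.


Ra = 0.219 * cos(77.0) / 4 = 0.012316 mm


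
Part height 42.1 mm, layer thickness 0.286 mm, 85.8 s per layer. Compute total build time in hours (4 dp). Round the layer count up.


Layers = ceil(42.1/0.286) = 148
t = 148 * 85.8 / 3600 = 3.5273 hrs


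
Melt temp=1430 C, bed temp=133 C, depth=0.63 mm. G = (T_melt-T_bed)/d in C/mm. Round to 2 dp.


G = (1430-133)/0.63 = 2058.73 C/mm


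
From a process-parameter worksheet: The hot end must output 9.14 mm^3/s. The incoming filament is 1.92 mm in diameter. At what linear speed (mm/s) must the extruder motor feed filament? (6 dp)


A = pi*(1.92/2)^2 = 2.895292
v = 9.14 / 2.895292 = 3.156849 mm/s


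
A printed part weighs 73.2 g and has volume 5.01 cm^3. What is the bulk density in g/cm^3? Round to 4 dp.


rho = 73.2 / 5.01 = 14.6108 g/cm^3


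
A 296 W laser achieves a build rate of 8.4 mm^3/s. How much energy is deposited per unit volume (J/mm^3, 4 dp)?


SE = 296 / 8.4 = 35.2381 J/mm^3


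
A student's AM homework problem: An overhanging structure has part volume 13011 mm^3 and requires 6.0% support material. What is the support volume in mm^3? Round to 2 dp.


V_support = 13011 * 0.06 = 780.66 mm^3


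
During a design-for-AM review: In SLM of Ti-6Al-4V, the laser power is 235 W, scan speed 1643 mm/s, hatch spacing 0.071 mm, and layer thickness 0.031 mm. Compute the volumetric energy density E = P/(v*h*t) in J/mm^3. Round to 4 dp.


E = 235 / (1643*0.071*0.031) = 64.9846 J/mm^3


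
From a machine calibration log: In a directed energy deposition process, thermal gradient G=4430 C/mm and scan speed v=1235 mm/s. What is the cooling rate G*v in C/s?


CR = 4430 * 1235 = 5471050 C/s


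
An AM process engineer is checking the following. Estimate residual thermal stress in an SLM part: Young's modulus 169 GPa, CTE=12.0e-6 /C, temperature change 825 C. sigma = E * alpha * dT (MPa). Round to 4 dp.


sigma = 169*1000 * 12.0e-6 * 825 = 1673.1 MPa


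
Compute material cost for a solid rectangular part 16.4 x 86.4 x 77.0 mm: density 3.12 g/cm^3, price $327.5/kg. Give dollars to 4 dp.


V = 16.4 * 86.4 * 77.0 = 109105.92 mm^3 = 109.10592 cm^3
Mass = 109.10592 * 3.12 / 1000 = 0.34041047 kg
Cost = 0.34041047 * 327.5 = 111.4844 $


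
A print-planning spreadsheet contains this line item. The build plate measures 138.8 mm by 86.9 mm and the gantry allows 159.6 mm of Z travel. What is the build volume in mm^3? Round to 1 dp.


V = 138.8 * 86.9 * 159.6 = 1925050.5 mm^3


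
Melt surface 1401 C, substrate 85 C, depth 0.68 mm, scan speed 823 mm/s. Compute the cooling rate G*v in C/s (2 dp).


G = (1401-85)/0.68 = 1935.29411765 C/mm
CR = 1935.29411765 * 823 = 1592747.06 C/s


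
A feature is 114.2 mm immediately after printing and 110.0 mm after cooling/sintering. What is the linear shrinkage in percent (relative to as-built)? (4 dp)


Shrinkage = ((114.2-110.0)/114.2)*100 = 3.6778 %


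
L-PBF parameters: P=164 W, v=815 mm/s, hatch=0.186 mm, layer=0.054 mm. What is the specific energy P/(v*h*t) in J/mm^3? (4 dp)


Build rate = 815 * 0.186 * 0.054 = 8.18586 mm^3/s
SE = 164 / 8.18586 = 20.0345 J/mm^3


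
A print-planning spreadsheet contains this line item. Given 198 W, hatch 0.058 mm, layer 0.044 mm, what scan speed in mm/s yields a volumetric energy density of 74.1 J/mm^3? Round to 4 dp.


v = 198 / (74.1*0.058*0.044) = 1047.0473 mm/s


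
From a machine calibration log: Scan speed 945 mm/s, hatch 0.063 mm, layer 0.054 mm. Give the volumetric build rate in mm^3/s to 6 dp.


Rate = 945 * 0.063 * 0.054 = 3.21489 mm^3/s


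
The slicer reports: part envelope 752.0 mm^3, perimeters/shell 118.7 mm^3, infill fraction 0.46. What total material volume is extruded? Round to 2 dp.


V_infill = (752.0 - 118.7) * 0.46 = 291.32
V_total = 118.7 + 291.32 = 410.02 mm^3


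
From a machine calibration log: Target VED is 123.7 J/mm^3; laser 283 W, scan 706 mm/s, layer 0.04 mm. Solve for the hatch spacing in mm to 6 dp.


h = 283 / (123.7*706*0.04) = 0.081013 mm


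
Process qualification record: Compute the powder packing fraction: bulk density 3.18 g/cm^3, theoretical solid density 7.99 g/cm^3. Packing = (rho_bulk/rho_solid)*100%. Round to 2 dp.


Packing = (3.18/7.99)*100 = 39.8 %


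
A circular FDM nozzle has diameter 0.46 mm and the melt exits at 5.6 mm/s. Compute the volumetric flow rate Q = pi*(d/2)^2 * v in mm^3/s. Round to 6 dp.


A = pi*(0.46/2)^2 = 0.16619025 mm^2
Q = 0.16619025 * 5.6 = 0.930665 mm^3/s


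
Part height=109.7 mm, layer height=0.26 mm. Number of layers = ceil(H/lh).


Layers = ceil(109.7/0.26) = 422


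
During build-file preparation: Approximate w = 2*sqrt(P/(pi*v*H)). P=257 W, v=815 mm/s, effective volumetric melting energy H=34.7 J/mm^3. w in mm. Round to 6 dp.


w = 2*sqrt(257/(pi*815*34.7)) = 0.107567 mm


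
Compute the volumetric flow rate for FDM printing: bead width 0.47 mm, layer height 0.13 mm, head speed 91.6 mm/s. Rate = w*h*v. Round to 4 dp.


Rate = 0.47 * 0.13 * 91.6 = 5.5968 mm^3/s


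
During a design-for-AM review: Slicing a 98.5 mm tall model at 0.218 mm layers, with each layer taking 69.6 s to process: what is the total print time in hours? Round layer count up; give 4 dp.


Layers = ceil(98.5/0.218) = 452
t = 452 * 69.6 / 3600 = 8.7387 hrs


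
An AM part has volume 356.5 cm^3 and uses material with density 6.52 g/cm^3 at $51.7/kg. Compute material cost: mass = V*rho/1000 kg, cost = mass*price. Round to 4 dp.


Mass = 356.5*6.52/1000 = 2.32438 kg
Cost = 2.32438 * 51.7 = 120.1704 $


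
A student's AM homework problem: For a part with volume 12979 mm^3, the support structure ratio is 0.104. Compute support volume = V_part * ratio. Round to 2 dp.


V_support = 12979 * 0.104 = 1349.82 mm^3


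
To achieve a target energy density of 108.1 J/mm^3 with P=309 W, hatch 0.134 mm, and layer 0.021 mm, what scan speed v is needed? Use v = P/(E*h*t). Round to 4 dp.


v = 309 / (108.1*0.134*0.021) = 1015.8011 mm/s


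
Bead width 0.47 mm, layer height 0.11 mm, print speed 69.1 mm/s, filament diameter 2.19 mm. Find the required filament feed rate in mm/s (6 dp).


Q = 0.47 * 0.11 * 69.1 = 3.57247 mm^3/s
A_fil = pi*(2.19/2)^2 = 3.76684813 mm^2
v_feed = 3.57247 / 3.76684813 = 0.948398 mm/s


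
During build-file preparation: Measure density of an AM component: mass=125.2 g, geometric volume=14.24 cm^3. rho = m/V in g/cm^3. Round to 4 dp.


rho = 125.2 / 14.24 = 8.7921 g/cm^3


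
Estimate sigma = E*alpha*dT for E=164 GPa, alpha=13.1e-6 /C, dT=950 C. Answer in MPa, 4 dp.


sigma = 164*1000 * 13.1e-6 * 950 = 2040.98 MPa


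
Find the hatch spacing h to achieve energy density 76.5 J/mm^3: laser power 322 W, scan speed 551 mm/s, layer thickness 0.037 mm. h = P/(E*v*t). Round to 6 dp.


h = 322 / (76.5*551*0.037) = 0.206462 mm


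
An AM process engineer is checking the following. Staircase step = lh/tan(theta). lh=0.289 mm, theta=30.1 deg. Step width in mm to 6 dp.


step = 0.289 / tan(30.1) = 0.498551 mm


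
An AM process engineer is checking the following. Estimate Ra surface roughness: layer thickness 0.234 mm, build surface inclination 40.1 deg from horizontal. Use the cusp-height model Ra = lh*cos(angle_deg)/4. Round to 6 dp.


Ra = 0.234 * cos(40.1) / 4 = 0.044748 mm


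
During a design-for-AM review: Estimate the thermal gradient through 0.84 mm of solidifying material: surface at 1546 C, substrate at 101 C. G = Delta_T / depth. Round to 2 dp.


G = (1546-101)/0.84 = 1720.24 C/mm


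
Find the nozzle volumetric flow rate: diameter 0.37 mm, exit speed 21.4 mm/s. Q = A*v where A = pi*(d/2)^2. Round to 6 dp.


A = pi*(0.37/2)^2 = 0.10752101 mm^2
Q = 0.10752101 * 21.4 = 2.30095 mm^3/s


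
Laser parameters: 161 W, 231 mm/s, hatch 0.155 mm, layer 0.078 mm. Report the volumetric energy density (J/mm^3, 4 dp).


E = 161 / (231*0.155*0.078) = 57.6484 J/mm^3


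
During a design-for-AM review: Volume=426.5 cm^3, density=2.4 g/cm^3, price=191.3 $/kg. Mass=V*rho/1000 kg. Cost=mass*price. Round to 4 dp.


Mass = 426.5*2.4/1000 = 1.0236 kg
Cost = 1.0236 * 191.3 = 195.8147 $


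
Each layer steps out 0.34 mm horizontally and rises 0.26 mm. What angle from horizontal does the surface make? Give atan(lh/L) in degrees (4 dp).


angle = atan(0.26/0.34) = 37.4054 degrees


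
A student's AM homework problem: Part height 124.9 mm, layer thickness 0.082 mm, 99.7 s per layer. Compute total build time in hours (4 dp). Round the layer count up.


Layers = ceil(124.9/0.082) = 1524
t = 1524 * 99.7 / 3600 = 42.2063 hrs


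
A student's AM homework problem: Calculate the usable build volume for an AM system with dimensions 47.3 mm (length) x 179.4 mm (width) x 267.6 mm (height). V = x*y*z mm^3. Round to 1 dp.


V = 47.3 * 179.4 * 267.6 = 2270751.9 mm^3


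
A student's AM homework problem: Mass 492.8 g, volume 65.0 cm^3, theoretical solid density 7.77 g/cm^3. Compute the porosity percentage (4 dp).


rho_part = 492.8 / 65.0 = 7.58153846 g/cm^3
Porosity = (1 - 7.58153846/7.77)*100 = 2.4255 %


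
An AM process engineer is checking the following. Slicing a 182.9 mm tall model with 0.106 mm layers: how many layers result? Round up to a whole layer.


Layers = ceil(182.9/0.106) = 1726


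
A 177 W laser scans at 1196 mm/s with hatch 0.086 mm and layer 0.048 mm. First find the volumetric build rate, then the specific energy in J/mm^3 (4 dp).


Build rate = 1196 * 0.086 * 0.048 = 4.937088 mm^3/s
SE = 177 / 4.937088 = 35.8511 J/mm^3


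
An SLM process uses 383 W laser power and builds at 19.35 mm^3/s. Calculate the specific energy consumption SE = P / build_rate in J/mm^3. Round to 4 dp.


SE = 383 / 19.35 = 19.7933 J/mm^3


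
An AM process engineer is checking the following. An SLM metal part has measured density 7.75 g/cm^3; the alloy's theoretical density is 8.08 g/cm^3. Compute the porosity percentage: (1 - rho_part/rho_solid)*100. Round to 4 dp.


Porosity = (1-7.75/8.08)*100 = 4.0842 %


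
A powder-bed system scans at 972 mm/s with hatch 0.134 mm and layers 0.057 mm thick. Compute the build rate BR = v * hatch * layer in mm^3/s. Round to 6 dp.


Rate = 972 * 0.134 * 0.057 = 7.424136 mm^3/s


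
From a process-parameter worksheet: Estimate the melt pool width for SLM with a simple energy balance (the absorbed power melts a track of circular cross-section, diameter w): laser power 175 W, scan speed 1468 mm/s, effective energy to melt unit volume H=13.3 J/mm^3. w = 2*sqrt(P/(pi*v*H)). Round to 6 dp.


w = 2*sqrt(175/(pi*1468*13.3)) = 0.106828 mm


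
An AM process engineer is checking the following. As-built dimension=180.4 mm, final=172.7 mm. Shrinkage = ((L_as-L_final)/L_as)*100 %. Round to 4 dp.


Shrinkage = ((180.4-172.7)/180.4)*100 = 4.2683 %


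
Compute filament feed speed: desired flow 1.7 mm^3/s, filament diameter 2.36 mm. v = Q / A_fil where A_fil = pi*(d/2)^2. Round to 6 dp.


A = pi*(2.36/2)^2 = 4.374354
v = 1.7 / 4.374354 = 0.388629 mm/s


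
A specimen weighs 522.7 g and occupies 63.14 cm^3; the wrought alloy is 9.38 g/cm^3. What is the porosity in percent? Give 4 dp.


rho_part = 522.7 / 63.14 = 8.27842889 g/cm^3
Porosity = (1 - 8.27842889/9.38)*100 = 11.7438 %


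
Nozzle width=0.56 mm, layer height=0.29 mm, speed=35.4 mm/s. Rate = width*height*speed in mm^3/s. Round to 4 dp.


Rate = 0.56 * 0.29 * 35.4 = 5.749 mm^3/s


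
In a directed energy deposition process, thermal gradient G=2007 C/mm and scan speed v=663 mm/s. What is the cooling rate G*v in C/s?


CR = 2007 * 663 = 1330641 C/s


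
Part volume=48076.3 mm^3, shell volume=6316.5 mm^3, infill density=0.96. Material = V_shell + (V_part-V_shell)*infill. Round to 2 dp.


V_infill = (48076.3 - 6316.5) * 0.96 = 40089.41
V_total = 6316.5 + 40089.41 = 46405.91 mm^3


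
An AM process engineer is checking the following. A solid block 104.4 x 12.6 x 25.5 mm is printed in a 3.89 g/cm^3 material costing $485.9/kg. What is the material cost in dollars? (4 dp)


V = 104.4 * 12.6 * 25.5 = 33543.72 mm^3 = 33.54372 cm^3
Mass = 33.54372 * 3.89 / 1000 = 0.13048507 kg
Cost = 0.13048507 * 485.9 = 63.4027 $


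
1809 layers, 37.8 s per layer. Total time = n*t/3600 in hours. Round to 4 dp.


t = 1809 * 37.8 / 3600 = 18.9945 hrs


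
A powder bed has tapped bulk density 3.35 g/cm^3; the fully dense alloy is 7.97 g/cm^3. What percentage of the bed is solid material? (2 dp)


Packing = (3.35/7.97)*100 = 42.03 %


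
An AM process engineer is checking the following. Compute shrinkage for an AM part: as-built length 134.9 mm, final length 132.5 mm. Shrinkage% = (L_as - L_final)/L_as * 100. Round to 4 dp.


Shrinkage = ((134.9-132.5)/134.9)*100 = 1.7791 %


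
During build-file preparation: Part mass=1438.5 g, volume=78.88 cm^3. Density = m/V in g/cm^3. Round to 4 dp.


rho = 1438.5 / 78.88 = 18.2366 g/cm^3


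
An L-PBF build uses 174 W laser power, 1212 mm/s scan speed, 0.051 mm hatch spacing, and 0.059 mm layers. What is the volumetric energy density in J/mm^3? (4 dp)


E = 174 / (1212*0.051*0.059) = 47.7117 J/mm^3


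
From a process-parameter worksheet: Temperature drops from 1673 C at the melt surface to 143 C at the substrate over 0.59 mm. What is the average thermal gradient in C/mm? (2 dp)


G = (1673-143)/0.59 = 2593.22 C/mm


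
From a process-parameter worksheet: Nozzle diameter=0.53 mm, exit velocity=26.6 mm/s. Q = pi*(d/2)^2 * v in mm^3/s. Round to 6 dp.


A = pi*(0.53/2)^2 = 0.22061834 mm^2
Q = 0.22061834 * 26.6 = 5.868448 mm^3/s


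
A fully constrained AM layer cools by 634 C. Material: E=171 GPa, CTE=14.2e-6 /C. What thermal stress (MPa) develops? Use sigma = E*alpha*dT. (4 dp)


sigma = 171*1000 * 14.2e-6 * 634 = 1539.4788 MPa


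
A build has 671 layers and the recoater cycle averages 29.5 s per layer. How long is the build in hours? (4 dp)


t = 671 * 29.5 / 3600 = 5.4985 hrs


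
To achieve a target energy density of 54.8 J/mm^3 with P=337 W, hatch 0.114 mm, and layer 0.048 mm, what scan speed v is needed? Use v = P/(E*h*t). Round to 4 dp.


v = 337 / (54.8*0.114*0.048) = 1123.8368 mm/s


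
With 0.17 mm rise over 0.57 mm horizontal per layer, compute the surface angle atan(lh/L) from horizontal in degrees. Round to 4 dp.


angle = atan(0.17/0.57) = 16.607 degrees


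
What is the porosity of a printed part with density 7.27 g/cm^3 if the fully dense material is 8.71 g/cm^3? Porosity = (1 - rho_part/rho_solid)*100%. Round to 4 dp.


Porosity = (1-7.27/8.71)*100 = 16.5327 %


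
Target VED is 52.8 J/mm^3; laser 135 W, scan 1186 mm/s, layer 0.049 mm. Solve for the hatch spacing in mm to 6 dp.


h = 135 / (52.8*1186*0.049) = 0.043997 mm


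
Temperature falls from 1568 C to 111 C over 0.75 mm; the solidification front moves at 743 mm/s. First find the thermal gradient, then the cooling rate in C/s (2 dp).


G = (1568-111)/0.75 = 1942.66666667 C/mm
CR = 1942.66666667 * 743 = 1443401.33 C/s


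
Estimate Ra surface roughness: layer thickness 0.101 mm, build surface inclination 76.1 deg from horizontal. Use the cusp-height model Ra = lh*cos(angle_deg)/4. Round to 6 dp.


Ra = 0.101 * cos(76.1) / 4 = 0.006066 mm


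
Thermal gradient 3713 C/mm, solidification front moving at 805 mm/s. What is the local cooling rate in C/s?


CR = 3713 * 805 = 2988965 C/s


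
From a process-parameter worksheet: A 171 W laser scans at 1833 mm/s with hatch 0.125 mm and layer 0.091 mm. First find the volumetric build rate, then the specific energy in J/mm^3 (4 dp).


Build rate = 1833 * 0.125 * 0.091 = 20.850375 mm^3/s
SE = 171 / 20.850375 = 8.2013 J/mm^3


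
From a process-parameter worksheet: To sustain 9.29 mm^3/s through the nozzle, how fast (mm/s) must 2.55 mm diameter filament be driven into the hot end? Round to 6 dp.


A = pi*(2.55/2)^2 = 5.107052
v = 9.29 / 5.107052 = 1.819053 mm/s


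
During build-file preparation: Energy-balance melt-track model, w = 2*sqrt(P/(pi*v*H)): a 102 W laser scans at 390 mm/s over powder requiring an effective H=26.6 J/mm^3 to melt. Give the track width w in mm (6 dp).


w = 2*sqrt(102/(pi*390*26.6)) = 0.111888 mm


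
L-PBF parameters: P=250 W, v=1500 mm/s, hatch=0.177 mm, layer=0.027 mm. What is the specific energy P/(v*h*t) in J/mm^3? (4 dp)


Build rate = 1500 * 0.177 * 0.027 = 7.1685 mm^3/s
SE = 250 / 7.1685 = 34.8748 J/mm^3


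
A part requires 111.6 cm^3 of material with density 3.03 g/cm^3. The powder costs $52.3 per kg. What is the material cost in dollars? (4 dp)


Mass = 111.6*3.03/1000 = 0.338148 kg
Cost = 0.338148 * 52.3 = 17.6851 $


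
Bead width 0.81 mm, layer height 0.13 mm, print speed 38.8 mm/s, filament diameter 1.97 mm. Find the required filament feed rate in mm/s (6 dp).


Q = 0.81 * 0.13 * 38.8 = 4.08564 mm^3/s
A_fil = pi*(1.97/2)^2 = 3.04805173 mm^2
v_feed = 4.08564 / 3.04805173 = 1.34041 mm/s


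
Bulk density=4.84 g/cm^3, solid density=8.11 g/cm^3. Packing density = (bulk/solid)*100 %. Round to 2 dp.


Packing = (4.84/8.11)*100 = 59.68 %


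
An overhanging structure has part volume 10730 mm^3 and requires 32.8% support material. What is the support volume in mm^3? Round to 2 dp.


V_support = 10730 * 0.328 = 3519.44 mm^3


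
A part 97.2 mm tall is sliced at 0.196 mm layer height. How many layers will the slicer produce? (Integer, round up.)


Layers = ceil(97.2/0.196) = 496


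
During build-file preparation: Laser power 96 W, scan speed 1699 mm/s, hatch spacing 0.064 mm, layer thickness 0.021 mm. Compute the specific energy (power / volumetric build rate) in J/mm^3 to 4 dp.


Build rate = 1699 * 0.064 * 0.021 = 2.283456 mm^3/s
SE = 96 / 2.283456 = 42.0415 J/mm^3


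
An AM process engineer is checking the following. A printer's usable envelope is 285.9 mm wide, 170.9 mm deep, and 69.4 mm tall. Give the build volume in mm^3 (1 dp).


V = 285.9 * 170.9 * 69.4 = 3390905.5 mm^3


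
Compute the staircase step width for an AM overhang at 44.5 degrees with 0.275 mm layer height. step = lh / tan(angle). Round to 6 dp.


step = 0.275 / tan(44.5) = 0.279842 mm


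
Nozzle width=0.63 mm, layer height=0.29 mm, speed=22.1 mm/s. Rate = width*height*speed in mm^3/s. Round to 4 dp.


Rate = 0.63 * 0.29 * 22.1 = 4.0377 mm^3/s


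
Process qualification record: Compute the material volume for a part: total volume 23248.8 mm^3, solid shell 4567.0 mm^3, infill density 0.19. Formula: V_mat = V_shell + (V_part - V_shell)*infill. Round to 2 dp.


V_infill = (23248.8 - 4567.0) * 0.19 = 3549.54
V_total = 4567.0 + 3549.54 = 8116.54 mm^3


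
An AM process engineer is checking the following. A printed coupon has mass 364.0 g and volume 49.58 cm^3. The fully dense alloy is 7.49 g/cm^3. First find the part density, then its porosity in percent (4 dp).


rho_part = 364.0 / 49.58 = 7.34167003 g/cm^3
Porosity = (1 - 7.34167003/7.49)*100 = 1.9804 %


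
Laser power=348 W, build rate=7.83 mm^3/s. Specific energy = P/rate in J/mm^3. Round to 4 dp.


SE = 348 / 7.83 = 44.4444 J/mm^3


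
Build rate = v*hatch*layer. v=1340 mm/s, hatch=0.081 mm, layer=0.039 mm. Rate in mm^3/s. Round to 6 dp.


Rate = 1340 * 0.081 * 0.039 = 4.23306 mm^3/s


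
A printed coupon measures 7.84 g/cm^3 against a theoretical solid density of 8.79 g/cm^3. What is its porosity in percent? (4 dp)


Porosity = (1-7.84/8.79)*100 = 10.8077 %


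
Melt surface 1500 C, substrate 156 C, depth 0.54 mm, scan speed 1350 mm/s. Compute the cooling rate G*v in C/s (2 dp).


G = (1500-156)/0.54 = 2488.88888889 C/mm
CR = 2488.88888889 * 1350 = 3360000.0 C/s


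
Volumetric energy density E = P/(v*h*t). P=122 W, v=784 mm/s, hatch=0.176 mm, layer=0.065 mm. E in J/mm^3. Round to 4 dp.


E = 122 / (784*0.176*0.065) = 13.6025 J/mm^3


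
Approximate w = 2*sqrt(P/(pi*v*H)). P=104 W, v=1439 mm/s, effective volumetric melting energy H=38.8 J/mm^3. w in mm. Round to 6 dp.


w = 2*sqrt(104/(pi*1439*38.8)) = 0.0487 mm
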